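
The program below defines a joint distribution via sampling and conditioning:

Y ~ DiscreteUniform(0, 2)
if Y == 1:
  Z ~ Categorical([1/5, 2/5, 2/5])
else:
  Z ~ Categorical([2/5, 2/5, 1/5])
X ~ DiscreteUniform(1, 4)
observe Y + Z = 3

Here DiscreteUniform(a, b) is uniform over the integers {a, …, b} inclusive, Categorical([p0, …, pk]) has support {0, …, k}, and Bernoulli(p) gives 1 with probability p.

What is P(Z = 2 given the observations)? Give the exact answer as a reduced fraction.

P(Z = 2 | obs) = 1/2

Enumerate traces; 8 have nonzero weight after conditioning:
  (Y=1, Z=2, X=1) weight 1/30
  (Y=1, Z=2, X=2) weight 1/30
  (Y=1, Z=2, X=3) weight 1/30
  (Y=1, Z=2, X=4) weight 1/30
  (Y=2, Z=1, X=1) weight 1/30
  (Y=2, Z=1, X=2) weight 1/30
  (Y=2, Z=1, X=3) weight 1/30
  (Y=2, Z=1, X=4) weight 1/30
Group by Z:
  weight(Z=1) = 2/15
  weight(Z=2) = 2/15
Total weight = 2/15 + 2/15 = 4/15
P(Z=1 | obs) = 2/15 / 4/15 = 1/2
P(Z=2 | obs) = 2/15 / 4/15 = 1/2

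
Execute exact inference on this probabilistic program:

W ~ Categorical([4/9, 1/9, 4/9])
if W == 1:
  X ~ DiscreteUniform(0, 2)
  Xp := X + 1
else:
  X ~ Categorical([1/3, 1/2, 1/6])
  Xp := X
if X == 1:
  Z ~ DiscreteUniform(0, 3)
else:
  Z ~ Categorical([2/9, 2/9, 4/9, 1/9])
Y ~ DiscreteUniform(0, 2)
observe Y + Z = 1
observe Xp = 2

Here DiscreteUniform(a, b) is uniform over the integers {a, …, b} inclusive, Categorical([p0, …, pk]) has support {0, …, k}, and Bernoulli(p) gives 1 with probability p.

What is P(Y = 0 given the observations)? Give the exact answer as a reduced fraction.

Enumerate traces; 6 have nonzero weight after conditioning:
  (W=0, X=2, Z=0, Y=1) weight 4/729
  (W=0, X=2, Z=1, Y=0) weight 4/729
  (W=1, X=1, Z=0, Y=1) weight 1/324
  (W=1, X=1, Z=1, Y=0) weight 1/324
  (W=2, X=2, Z=0, Y=1) weight 4/729
  (W=2, X=2, Z=1, Y=0) weight 4/729
Group by Y:
  weight(Y=0) = 41/2916
  weight(Y=1) = 41/2916
Total weight = 41/2916 + 41/2916 = 41/1458
P(Y=0 | obs) = 41/2916 / 41/1458 = 1/2
P(Y=1 | obs) = 41/2916 / 41/1458 = 1/2

P(Y = 0 | obs) = 1/2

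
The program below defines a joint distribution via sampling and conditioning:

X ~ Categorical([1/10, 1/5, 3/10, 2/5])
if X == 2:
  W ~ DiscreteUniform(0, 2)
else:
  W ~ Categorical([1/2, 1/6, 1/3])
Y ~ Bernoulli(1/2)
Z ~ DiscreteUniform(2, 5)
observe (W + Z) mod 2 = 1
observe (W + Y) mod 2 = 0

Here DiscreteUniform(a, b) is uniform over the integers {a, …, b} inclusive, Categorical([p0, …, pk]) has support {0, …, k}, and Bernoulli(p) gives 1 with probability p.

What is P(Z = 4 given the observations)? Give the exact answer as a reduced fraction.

P(Z = 4 | obs) = 13/120

Enumerate traces; 24 have nonzero weight after conditioning:
  (X=0, W=0, Y=0, Z=3) weight 1/160
  (X=0, W=0, Y=0, Z=5) weight 1/160
  (X=0, W=1, Y=1, Z=2) weight 1/480
  (X=0, W=1, Y=1, Z=4) weight 1/480
  (X=0, W=2, Y=0, Z=3) weight 1/240
  (X=0, W=2, Y=0, Z=5) weight 1/240
  (X=1, W=0, Y=0, Z=3) weight 1/80
  (X=1, W=0, Y=0, Z=5) weight 1/80
  … 16 more
Group by Z:
  weight(Z=2) = 13/480
  weight(Z=3) = 47/480
  weight(Z=4) = 13/480
  weight(Z=5) = 47/480
Total weight = 13/480 + 47/480 + 13/480 + 47/480 = 1/4
P(Z=2 | obs) = 13/480 / 1/4 = 13/120
P(Z=3 | obs) = 47/480 / 1/4 = 47/120
P(Z=4 | obs) = 13/480 / 1/4 = 13/120
P(Z=5 | obs) = 47/480 / 1/4 = 47/120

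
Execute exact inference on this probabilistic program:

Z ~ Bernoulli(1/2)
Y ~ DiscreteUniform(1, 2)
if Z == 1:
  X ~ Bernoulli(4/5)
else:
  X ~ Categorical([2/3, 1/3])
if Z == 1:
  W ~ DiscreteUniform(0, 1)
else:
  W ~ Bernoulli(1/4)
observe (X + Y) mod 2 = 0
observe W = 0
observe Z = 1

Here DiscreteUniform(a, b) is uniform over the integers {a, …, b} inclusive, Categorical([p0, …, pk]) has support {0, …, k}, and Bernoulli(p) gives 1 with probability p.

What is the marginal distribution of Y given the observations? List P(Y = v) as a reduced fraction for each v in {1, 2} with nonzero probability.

Enumerate traces; 2 have nonzero weight after conditioning:
  (Z=1, Y=1, X=1, W=0) weight 1/10
  (Z=1, Y=2, X=0, W=0) weight 1/40
Group by Y:
  weight(Y=1) = 1/10
  weight(Y=2) = 1/40
Total weight = 1/10 + 1/40 = 1/8
P(Y=1 | obs) = 1/10 / 1/8 = 4/5
P(Y=2 | obs) = 1/40 / 1/8 = 1/5

P(Y=1) = 4/5, P(Y=2) = 1/5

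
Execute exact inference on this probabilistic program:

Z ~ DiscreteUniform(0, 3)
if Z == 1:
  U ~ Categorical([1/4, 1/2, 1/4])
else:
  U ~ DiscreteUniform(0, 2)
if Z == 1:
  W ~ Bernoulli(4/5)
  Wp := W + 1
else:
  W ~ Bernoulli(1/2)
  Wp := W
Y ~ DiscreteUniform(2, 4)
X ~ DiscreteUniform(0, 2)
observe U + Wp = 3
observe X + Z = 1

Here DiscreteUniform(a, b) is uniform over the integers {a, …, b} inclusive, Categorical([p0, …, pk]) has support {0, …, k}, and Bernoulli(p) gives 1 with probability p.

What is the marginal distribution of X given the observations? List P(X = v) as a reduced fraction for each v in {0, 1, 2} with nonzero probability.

Enumerate traces; 9 have nonzero weight after conditioning:
  (Z=0, U=2, W=1, Y=2, X=1) weight 1/216
  (Z=0, U=2, W=1, Y=3, X=1) weight 1/216
  (Z=0, U=2, W=1, Y=4, X=1) weight 1/216
  (Z=1, U=1, W=1, Y=2, X=0) weight 1/90
  (Z=1, U=1, W=1, Y=3, X=0) weight 1/90
  (Z=1, U=1, W=1, Y=4, X=0) weight 1/90
  (Z=1, U=2, W=0, Y=2, X=0) weight 1/720
  (Z=1, U=2, W=0, Y=3, X=0) weight 1/720
  … 1 more
Group by X:
  weight(X=0) = 3/80
  weight(X=1) = 1/72
Total weight = 3/80 + 1/72 = 37/720
P(X=0 | obs) = 3/80 / 37/720 = 27/37
P(X=1 | obs) = 1/72 / 37/720 = 10/37

P(X=0) = 27/37, P(X=1) = 10/37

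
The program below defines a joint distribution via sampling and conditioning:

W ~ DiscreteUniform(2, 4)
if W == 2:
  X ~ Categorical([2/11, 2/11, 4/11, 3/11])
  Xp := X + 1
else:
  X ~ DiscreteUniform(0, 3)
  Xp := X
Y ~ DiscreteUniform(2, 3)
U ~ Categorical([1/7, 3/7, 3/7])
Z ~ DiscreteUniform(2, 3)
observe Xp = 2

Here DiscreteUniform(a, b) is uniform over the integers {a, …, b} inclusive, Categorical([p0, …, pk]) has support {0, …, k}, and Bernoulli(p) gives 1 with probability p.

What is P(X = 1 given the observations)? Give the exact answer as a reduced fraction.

Enumerate traces; 36 have nonzero weight after conditioning:
  (W=2, X=1, Y=2, U=0, Z=2) weight 1/462
  (W=2, X=1, Y=2, U=0, Z=3) weight 1/462
  (W=2, X=1, Y=2, U=1, Z=2) weight 1/154
  (W=2, X=1, Y=2, U=1, Z=3) weight 1/154
  (W=2, X=1, Y=2, U=2, Z=2) weight 1/154
  (W=2, X=1, Y=2, U=2, Z=3) weight 1/154
  (W=2, X=1, Y=3, U=0, Z=2) weight 1/462
  (W=2, X=1, Y=3, U=0, Z=3) weight 1/462
  (W=3, X=2, Y=2, U=0, Z=2) weight 1/336
  … 27 more
Group by X:
  weight(X=1) = 2/33
  weight(X=2) = 1/6
Total weight = 2/33 + 1/6 = 5/22
P(X=1 | obs) = 2/33 / 5/22 = 4/15
P(X=2 | obs) = 1/6 / 5/22 = 11/15

P(X = 1 | obs) = 4/15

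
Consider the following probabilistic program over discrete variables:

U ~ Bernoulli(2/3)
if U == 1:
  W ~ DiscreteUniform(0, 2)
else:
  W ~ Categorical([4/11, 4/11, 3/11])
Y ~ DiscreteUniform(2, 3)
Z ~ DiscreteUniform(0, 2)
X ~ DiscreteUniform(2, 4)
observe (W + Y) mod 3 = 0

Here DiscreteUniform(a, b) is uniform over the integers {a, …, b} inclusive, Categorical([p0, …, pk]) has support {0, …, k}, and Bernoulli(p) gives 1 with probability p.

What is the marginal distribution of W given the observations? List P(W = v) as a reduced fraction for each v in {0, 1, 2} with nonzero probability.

P(W=0) = 1/2, P(W=1) = 1/2

Enumerate traces; 36 have nonzero weight after conditioning:
  (U=0, W=0, Y=3, Z=0, X=2) weight 2/297
  (U=0, W=0, Y=3, Z=0, X=3) weight 2/297
  (U=0, W=0, Y=3, Z=0, X=4) weight 2/297
  (U=0, W=0, Y=3, Z=1, X=2) weight 2/297
  (U=0, W=0, Y=3, Z=1, X=3) weight 2/297
  (U=0, W=0, Y=3, Z=1, X=4) weight 2/297
  (U=0, W=0, Y=3, Z=2, X=2) weight 2/297
  (U=0, W=0, Y=3, Z=2, X=3) weight 2/297
  (U=0, W=1, Y=2, Z=0, X=2) weight 2/297
  … 27 more
Group by W:
  weight(W=0) = 17/99
  weight(W=1) = 17/99
Total weight = 17/99 + 17/99 = 34/99
P(W=0 | obs) = 17/99 / 34/99 = 1/2
P(W=1 | obs) = 17/99 / 34/99 = 1/2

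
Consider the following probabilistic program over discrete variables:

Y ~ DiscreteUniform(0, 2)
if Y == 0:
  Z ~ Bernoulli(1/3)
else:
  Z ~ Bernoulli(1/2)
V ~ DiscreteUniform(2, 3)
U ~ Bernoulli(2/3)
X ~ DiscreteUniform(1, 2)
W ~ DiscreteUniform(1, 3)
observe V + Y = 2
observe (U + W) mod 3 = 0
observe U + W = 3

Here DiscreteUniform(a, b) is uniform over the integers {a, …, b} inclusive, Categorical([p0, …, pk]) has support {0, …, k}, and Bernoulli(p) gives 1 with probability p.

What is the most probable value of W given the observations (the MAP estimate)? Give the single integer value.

Enumerate traces; 8 have nonzero weight after conditioning:
  (Y=0, Z=0, V=2, U=0, X=1, W=3) weight 1/162
  (Y=0, Z=0, V=2, U=0, X=2, W=3) weight 1/162
  (Y=0, Z=0, V=2, U=1, X=1, W=2) weight 1/81
  (Y=0, Z=0, V=2, U=1, X=2, W=2) weight 1/81
  (Y=0, Z=1, V=2, U=0, X=1, W=3) weight 1/324
  (Y=0, Z=1, V=2, U=0, X=2, W=3) weight 1/324
  (Y=0, Z=1, V=2, U=1, X=1, W=2) weight 1/162
  (Y=0, Z=1, V=2, U=1, X=2, W=2) weight 1/162
Group by W:
  weight(W=2) = 1/27
  weight(W=3) = 1/54
Total weight = 1/27 + 1/54 = 1/18
P(W=2 | obs) = 1/27 / 1/18 = 2/3
P(W=3 | obs) = 1/54 / 1/18 = 1/3
argmax = 2

argmax_v P(W = v | obs) = 2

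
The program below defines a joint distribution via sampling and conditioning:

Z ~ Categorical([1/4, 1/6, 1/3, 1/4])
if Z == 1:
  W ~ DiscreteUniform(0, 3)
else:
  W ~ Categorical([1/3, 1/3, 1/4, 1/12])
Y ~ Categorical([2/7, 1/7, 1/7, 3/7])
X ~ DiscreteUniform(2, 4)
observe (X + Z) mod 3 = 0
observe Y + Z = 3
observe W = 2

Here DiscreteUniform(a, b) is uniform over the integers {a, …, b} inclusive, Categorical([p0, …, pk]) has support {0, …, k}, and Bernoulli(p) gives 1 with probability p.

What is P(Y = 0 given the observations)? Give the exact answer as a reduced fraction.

Enumerate traces; 4 have nonzero weight after conditioning:
  (Z=0, W=2, Y=3, X=3) weight 1/112
  (Z=1, W=2, Y=2, X=2) weight 1/504
  (Z=2, W=2, Y=1, X=4) weight 1/252
  (Z=3, W=2, Y=0, X=3) weight 1/168
Group by Y:
  weight(Y=0) = 1/168
  weight(Y=1) = 1/252
  weight(Y=2) = 1/504
  weight(Y=3) = 1/112
Total weight = 1/168 + 1/252 + 1/504 + 1/112 = 1/48
P(Y=0 | obs) = 1/168 / 1/48 = 2/7
P(Y=1 | obs) = 1/252 / 1/48 = 4/21
P(Y=2 | obs) = 1/504 / 1/48 = 2/21
P(Y=3 | obs) = 1/112 / 1/48 = 3/7

P(Y = 0 | obs) = 2/7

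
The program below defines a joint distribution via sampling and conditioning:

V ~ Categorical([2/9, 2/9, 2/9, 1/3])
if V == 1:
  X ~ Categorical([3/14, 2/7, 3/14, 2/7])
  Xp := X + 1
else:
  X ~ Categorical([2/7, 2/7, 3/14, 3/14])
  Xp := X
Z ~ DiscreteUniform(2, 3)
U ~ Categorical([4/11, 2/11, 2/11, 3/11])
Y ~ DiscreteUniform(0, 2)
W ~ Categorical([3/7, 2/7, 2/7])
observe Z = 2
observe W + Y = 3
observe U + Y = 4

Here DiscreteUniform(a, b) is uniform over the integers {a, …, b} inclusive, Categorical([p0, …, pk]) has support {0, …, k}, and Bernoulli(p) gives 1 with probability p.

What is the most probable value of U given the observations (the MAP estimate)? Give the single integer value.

argmax_v P(U = v | obs) = 3

Enumerate traces; 32 have nonzero weight after conditioning:
  (V=0, X=0, Z=2, U=2, Y=2, W=1) weight 8/14553
  (V=0, X=0, Z=2, U=3, Y=1, W=2) weight 4/4851
  (V=0, X=1, Z=2, U=2, Y=2, W=1) weight 8/14553
  (V=0, X=1, Z=2, U=3, Y=1, W=2) weight 4/4851
  (V=0, X=2, Z=2, U=2, Y=2, W=1) weight 2/4851
  (V=0, X=2, Z=2, U=3, Y=1, W=2) weight 1/1617
  (V=0, X=3, Z=2, U=2, Y=2, W=1) weight 2/4851
  (V=0, X=3, Z=2, U=3, Y=1, W=2) weight 1/1617
  … 24 more
Group by U:
  weight(U=2) = 2/231
  weight(U=3) = 1/77
Total weight = 2/231 + 1/77 = 5/231
P(U=2 | obs) = 2/231 / 5/231 = 2/5
P(U=3 | obs) = 1/77 / 5/231 = 3/5
argmax = 3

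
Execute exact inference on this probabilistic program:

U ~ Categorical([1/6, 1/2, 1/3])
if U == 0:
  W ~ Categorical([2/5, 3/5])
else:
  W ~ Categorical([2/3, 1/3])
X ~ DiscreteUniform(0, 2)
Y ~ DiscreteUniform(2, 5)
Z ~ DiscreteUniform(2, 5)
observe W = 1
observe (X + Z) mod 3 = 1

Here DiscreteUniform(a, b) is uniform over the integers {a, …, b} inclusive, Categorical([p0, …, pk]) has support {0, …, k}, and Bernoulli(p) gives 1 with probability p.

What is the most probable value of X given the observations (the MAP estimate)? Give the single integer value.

Enumerate traces; 48 have nonzero weight after conditioning:
  (U=0, W=1, X=0, Y=2, Z=4) weight 1/480
  (U=0, W=1, X=0, Y=3, Z=4) weight 1/480
  (U=0, W=1, X=0, Y=4, Z=4) weight 1/480
  (U=0, W=1, X=0, Y=5, Z=4) weight 1/480
  (U=0, W=1, X=1, Y=2, Z=3) weight 1/480
  (U=0, W=1, X=1, Y=3, Z=3) weight 1/480
  (U=0, W=1, X=1, Y=4, Z=3) weight 1/480
  (U=0, W=1, X=1, Y=5, Z=3) weight 1/480
  (U=0, W=1, X=2, Y=2, Z=2) weight 1/480
  … 39 more
Group by X:
  weight(X=0) = 17/540
  weight(X=1) = 17/540
  weight(X=2) = 17/270
Total weight = 17/540 + 17/540 + 17/270 = 17/135
P(X=0 | obs) = 17/540 / 17/135 = 1/4
P(X=1 | obs) = 17/540 / 17/135 = 1/4
P(X=2 | obs) = 17/270 / 17/135 = 1/2
argmax = 2

argmax_v P(X = v | obs) = 2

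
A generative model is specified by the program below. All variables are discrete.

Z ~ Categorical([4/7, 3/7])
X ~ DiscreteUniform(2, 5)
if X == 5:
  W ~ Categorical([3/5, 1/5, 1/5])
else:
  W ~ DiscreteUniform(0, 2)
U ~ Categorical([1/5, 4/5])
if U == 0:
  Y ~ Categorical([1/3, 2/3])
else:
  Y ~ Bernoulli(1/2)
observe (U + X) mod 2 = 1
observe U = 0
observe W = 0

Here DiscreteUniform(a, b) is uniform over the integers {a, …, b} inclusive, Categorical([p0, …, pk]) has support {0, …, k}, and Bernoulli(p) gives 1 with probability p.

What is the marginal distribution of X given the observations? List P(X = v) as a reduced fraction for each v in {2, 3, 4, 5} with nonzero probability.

P(X=3) = 5/14, P(X=5) = 9/14

Enumerate traces; 8 have nonzero weight after conditioning:
  (Z=0, X=3, W=0, U=0, Y=0) weight 1/315
  (Z=0, X=3, W=0, U=0, Y=1) weight 2/315
  (Z=0, X=5, W=0, U=0, Y=0) weight 1/175
  (Z=0, X=5, W=0, U=0, Y=1) weight 2/175
  (Z=1, X=3, W=0, U=0, Y=0) weight 1/420
  (Z=1, X=3, W=0, U=0, Y=1) weight 1/210
  (Z=1, X=5, W=0, U=0, Y=0) weight 3/700
  (Z=1, X=5, W=0, U=0, Y=1) weight 3/350
Group by X:
  weight(X=3) = 1/60
  weight(X=5) = 3/100
Total weight = 1/60 + 3/100 = 7/150
P(X=3 | obs) = 1/60 / 7/150 = 5/14
P(X=5 | obs) = 3/100 / 7/150 = 9/14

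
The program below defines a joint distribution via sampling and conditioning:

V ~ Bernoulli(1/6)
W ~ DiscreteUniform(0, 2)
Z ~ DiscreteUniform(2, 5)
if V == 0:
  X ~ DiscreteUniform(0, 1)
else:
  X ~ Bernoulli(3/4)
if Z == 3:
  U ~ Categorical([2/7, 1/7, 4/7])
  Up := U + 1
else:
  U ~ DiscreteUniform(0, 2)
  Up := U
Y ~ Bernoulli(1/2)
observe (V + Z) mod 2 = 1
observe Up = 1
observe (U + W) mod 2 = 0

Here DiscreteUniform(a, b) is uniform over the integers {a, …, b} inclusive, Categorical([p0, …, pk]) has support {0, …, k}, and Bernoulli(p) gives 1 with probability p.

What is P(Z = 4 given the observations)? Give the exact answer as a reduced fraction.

P(Z = 4 | obs) = 7/109

Enumerate traces; 20 have nonzero weight after conditioning:
  (V=0, W=0, Z=3, X=0, U=0, Y=0) weight 5/1008
  (V=0, W=0, Z=3, X=0, U=0, Y=1) weight 5/1008
  (V=0, W=0, Z=3, X=1, U=0, Y=0) weight 5/1008
  (V=0, W=0, Z=3, X=1, U=0, Y=1) weight 5/1008
  (V=0, W=1, Z=5, X=0, U=1, Y=0) weight 5/864
  (V=0, W=1, Z=5, X=0, U=1, Y=1) weight 5/864
  (V=0, W=1, Z=5, X=1, U=1, Y=0) weight 5/864
  (V=0, W=1, Z=5, X=1, U=1, Y=1) weight 5/864
  (V=1, W=1, Z=2, X=0, U=1, Y=0) weight 1/1728
  (V=1, W=1, Z=4, X=0, U=1, Y=0) weight 1/1728
  … 10 more
Group by Z:
  weight(Z=2) = 1/216
  weight(Z=3) = 5/126
  weight(Z=4) = 1/216
  weight(Z=5) = 5/216
Total weight = 1/216 + 5/126 + 1/216 + 5/216 = 109/1512
P(Z=2 | obs) = 1/216 / 109/1512 = 7/109
P(Z=3 | obs) = 5/126 / 109/1512 = 60/109
P(Z=4 | obs) = 1/216 / 109/1512 = 7/109
P(Z=5 | obs) = 5/216 / 109/1512 = 35/109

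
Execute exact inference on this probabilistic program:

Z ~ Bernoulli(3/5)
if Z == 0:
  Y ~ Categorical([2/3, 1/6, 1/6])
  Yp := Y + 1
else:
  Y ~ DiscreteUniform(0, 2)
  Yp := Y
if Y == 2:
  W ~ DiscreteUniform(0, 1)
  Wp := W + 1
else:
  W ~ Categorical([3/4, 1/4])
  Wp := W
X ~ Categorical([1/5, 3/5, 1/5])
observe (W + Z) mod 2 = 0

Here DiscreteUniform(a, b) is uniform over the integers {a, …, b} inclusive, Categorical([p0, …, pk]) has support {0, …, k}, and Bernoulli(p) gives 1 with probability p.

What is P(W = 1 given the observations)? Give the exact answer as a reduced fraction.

Enumerate traces; 18 have nonzero weight after conditioning:
  (Z=0, Y=0, W=0, X=0) weight 1/25
  (Z=0, Y=0, W=0, X=1) weight 3/25
  (Z=0, Y=0, W=0, X=2) weight 1/25
  (Z=0, Y=1, W=0, X=0) weight 1/100
  (Z=0, Y=1, W=0, X=1) weight 3/100
  (Z=0, Y=1, W=0, X=2) weight 1/100
  (Z=0, Y=2, W=0, X=0) weight 1/150
  (Z=0, Y=2, W=0, X=1) weight 1/50
  (Z=1, Y=0, W=1, X=0) weight 1/100
  … 9 more
Group by W:
  weight(W=0) = 17/60
  weight(W=1) = 1/5
Total weight = 17/60 + 1/5 = 29/60
P(W=0 | obs) = 17/60 / 29/60 = 17/29
P(W=1 | obs) = 1/5 / 29/60 = 12/29

P(W = 1 | obs) = 12/29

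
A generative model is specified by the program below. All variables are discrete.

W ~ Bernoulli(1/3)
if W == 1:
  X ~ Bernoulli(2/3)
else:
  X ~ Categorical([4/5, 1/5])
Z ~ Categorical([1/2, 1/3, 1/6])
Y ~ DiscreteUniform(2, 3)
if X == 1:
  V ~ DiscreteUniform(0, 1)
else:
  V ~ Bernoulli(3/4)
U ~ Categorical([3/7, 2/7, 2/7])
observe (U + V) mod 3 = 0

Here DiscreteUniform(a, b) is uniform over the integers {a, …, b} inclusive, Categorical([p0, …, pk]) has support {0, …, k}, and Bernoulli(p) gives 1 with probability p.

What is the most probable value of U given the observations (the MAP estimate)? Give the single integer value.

argmax_v P(U = v | obs) = 2

Enumerate traces; 48 have nonzero weight after conditioning:
  (W=0, X=0, Z=0, Y=2, V=0, U=0) weight 1/70
  (W=0, X=0, Z=0, Y=2, V=1, U=2) weight 1/35
  (W=0, X=0, Z=0, Y=3, V=0, U=0) weight 1/70
  (W=0, X=0, Z=0, Y=3, V=1, U=2) weight 1/35
  (W=0, X=0, Z=1, Y=2, V=0, U=0) weight 1/105
  (W=0, X=0, Z=1, Y=2, V=1, U=2) weight 2/105
  (W=0, X=0, Z=1, Y=3, V=0, U=0) weight 1/105
  (W=0, X=0, Z=1, Y=3, V=1, U=2) weight 2/105
  … 40 more
Group by U:
  weight(U=0) = 61/420
  weight(U=2) = 17/90
Total weight = 61/420 + 17/90 = 421/1260
P(U=0 | obs) = 61/420 / 421/1260 = 183/421
P(U=2 | obs) = 17/90 / 421/1260 = 238/421
argmax = 2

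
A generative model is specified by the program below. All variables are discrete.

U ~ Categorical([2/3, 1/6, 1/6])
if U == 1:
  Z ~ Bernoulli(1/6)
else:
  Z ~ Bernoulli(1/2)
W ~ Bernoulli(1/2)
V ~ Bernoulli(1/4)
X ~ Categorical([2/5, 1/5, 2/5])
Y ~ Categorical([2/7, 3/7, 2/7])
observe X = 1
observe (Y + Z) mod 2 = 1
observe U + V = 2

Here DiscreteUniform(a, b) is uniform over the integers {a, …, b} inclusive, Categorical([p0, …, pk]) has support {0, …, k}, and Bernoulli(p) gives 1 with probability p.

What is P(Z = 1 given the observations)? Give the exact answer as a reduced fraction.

P(Z = 1 | obs) = 20/41

Enumerate traces; 12 have nonzero weight after conditioning:
  (U=1, Z=0, W=0, V=1, X=1, Y=1) weight 1/672
  (U=1, Z=0, W=1, V=1, X=1, Y=1) weight 1/672
  (U=1, Z=1, W=0, V=1, X=1, Y=0) weight 1/5040
  (U=1, Z=1, W=0, V=1, X=1, Y=2) weight 1/5040
  (U=1, Z=1, W=1, V=1, X=1, Y=0) weight 1/5040
  (U=1, Z=1, W=1, V=1, X=1, Y=2) weight 1/5040
  (U=2, Z=0, W=0, V=0, X=1, Y=1) weight 3/1120
  (U=2, Z=0, W=1, V=0, X=1, Y=1) weight 3/1120
  … 4 more
Group by Z:
  weight(Z=0) = 1/120
  weight(Z=1) = 1/126
Total weight = 1/120 + 1/126 = 41/2520
P(Z=0 | obs) = 1/120 / 41/2520 = 21/41
P(Z=1 | obs) = 1/126 / 41/2520 = 20/41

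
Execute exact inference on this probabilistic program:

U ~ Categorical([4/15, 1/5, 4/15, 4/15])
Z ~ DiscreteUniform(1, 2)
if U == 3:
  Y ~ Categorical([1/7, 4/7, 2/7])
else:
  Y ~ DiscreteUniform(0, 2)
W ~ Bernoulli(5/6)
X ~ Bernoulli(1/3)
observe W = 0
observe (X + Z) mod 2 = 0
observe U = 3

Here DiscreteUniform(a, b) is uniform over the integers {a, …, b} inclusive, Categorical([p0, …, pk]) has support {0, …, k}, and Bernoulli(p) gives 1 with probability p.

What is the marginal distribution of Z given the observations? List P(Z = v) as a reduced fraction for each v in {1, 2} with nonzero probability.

Enumerate traces; 6 have nonzero weight after conditioning:
  (U=3, Z=1, Y=0, W=0, X=1) weight 1/945
  (U=3, Z=1, Y=1, W=0, X=1) weight 4/945
  (U=3, Z=1, Y=2, W=0, X=1) weight 2/945
  (U=3, Z=2, Y=0, W=0, X=0) weight 2/945
  (U=3, Z=2, Y=1, W=0, X=0) weight 8/945
  (U=3, Z=2, Y=2, W=0, X=0) weight 4/945
Group by Z:
  weight(Z=1) = 1/135
  weight(Z=2) = 2/135
Total weight = 1/135 + 2/135 = 1/45
P(Z=1 | obs) = 1/135 / 1/45 = 1/3
P(Z=2 | obs) = 2/135 / 1/45 = 2/3

P(Z=1) = 1/3, P(Z=2) = 2/3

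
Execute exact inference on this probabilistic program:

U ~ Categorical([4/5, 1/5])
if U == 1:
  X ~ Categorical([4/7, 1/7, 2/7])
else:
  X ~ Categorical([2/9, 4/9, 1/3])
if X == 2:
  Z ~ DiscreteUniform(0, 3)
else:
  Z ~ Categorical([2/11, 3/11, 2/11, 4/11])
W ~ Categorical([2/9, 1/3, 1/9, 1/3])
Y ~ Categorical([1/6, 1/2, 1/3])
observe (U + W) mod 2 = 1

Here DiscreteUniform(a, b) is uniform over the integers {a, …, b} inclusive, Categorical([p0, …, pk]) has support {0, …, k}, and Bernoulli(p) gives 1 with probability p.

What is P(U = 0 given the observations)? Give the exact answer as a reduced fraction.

Enumerate traces; 144 have nonzero weight after conditioning:
  (U=0, X=0, Z=0, W=1, Y=0) weight 8/4455
  (U=0, X=0, Z=0, W=1, Y=1) weight 8/1485
  (U=0, X=0, Z=0, W=1, Y=2) weight 16/4455
  (U=0, X=0, Z=0, W=3, Y=0) weight 8/4455
  (U=0, X=0, Z=0, W=3, Y=1) weight 8/1485
  (U=0, X=0, Z=0, W=3, Y=2) weight 16/4455
  (U=0, X=0, Z=1, W=1, Y=0) weight 4/1485
  (U=0, X=0, Z=1, W=1, Y=1) weight 4/495
  (U=1, X=0, Z=0, W=0, Y=0) weight 8/10395
  … 135 more
Group by U:
  weight(U=0) = 8/15
  weight(U=1) = 1/15
Total weight = 8/15 + 1/15 = 3/5
P(U=0 | obs) = 8/15 / 3/5 = 8/9
P(U=1 | obs) = 1/15 / 3/5 = 1/9

P(U = 0 | obs) = 8/9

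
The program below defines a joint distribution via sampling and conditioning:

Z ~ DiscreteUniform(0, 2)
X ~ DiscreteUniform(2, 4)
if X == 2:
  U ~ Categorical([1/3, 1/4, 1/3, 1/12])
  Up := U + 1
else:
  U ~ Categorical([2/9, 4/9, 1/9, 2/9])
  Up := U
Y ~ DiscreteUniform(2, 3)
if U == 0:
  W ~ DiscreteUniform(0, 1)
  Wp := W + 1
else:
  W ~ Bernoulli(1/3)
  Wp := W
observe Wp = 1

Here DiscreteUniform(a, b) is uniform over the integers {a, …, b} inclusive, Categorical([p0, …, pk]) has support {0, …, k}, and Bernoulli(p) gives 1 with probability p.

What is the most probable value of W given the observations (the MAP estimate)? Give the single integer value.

Enumerate traces; 72 have nonzero weight after conditioning:
  (Z=0, X=2, U=0, Y=2, W=0) weight 1/108
  (Z=0, X=2, U=0, Y=3, W=0) weight 1/108
  (Z=0, X=2, U=1, Y=2, W=1) weight 1/216
  (Z=0, X=2, U=1, Y=3, W=1) weight 1/216
  (Z=0, X=2, U=2, Y=2, W=1) weight 1/162
  (Z=0, X=2, U=2, Y=3, W=1) weight 1/162
  (Z=0, X=2, U=3, Y=2, W=1) weight 1/648
  (Z=0, X=2, U=3, Y=3, W=1) weight 1/648
  … 64 more
Group by W:
  weight(W=0) = 7/54
  weight(W=1) = 20/81
Total weight = 7/54 + 20/81 = 61/162
P(W=0 | obs) = 7/54 / 61/162 = 21/61
P(W=1 | obs) = 20/81 / 61/162 = 40/61
argmax = 1

argmax_v P(W = v | obs) = 1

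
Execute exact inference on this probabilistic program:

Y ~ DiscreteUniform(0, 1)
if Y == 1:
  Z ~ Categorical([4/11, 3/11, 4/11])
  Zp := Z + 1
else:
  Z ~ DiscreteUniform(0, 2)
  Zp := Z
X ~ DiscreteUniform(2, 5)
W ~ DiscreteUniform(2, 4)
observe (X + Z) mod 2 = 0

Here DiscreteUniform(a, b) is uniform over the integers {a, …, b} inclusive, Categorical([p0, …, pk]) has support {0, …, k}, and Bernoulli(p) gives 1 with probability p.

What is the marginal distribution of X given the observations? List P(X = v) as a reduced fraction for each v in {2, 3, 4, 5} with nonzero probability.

P(X=2) = 23/66, P(X=3) = 5/33, P(X=4) = 23/66, P(X=5) = 5/33

Enumerate traces; 36 have nonzero weight after conditioning:
  (Y=0, Z=0, X=2, W=2) weight 1/72
  (Y=0, Z=0, X=2, W=3) weight 1/72
  (Y=0, Z=0, X=2, W=4) weight 1/72
  (Y=0, Z=0, X=4, W=2) weight 1/72
  (Y=0, Z=0, X=4, W=3) weight 1/72
  (Y=0, Z=0, X=4, W=4) weight 1/72
  (Y=0, Z=1, X=3, W=2) weight 1/72
  (Y=0, Z=1, X=3, W=3) weight 1/72
  (Y=0, Z=1, X=5, W=2) weight 1/72
  … 27 more
Group by X:
  weight(X=2) = 23/132
  weight(X=3) = 5/66
  weight(X=4) = 23/132
  weight(X=5) = 5/66
Total weight = 23/132 + 5/66 + 23/132 + 5/66 = 1/2
P(X=2 | obs) = 23/132 / 1/2 = 23/66
P(X=3 | obs) = 5/66 / 1/2 = 5/33
P(X=4 | obs) = 23/132 / 1/2 = 23/66
P(X=5 | obs) = 5/66 / 1/2 = 5/33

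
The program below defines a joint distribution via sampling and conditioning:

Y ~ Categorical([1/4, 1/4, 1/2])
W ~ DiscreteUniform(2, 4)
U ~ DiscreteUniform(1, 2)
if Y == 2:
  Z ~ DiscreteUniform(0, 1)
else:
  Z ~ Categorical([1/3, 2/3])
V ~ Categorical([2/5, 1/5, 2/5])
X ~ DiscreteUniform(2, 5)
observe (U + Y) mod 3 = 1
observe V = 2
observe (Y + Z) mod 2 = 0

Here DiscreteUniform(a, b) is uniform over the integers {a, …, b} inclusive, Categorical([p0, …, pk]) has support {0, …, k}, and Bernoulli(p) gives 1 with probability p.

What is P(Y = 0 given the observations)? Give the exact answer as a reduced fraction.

P(Y = 0 | obs) = 1/4

Enumerate traces; 24 have nonzero weight after conditioning:
  (Y=0, W=2, U=1, Z=0, V=2, X=2) weight 1/720
  (Y=0, W=2, U=1, Z=0, V=2, X=3) weight 1/720
  (Y=0, W=2, U=1, Z=0, V=2, X=4) weight 1/720
  (Y=0, W=2, U=1, Z=0, V=2, X=5) weight 1/720
  (Y=0, W=3, U=1, Z=0, V=2, X=2) weight 1/720
  (Y=0, W=3, U=1, Z=0, V=2, X=3) weight 1/720
  (Y=0, W=3, U=1, Z=0, V=2, X=4) weight 1/720
  (Y=0, W=3, U=1, Z=0, V=2, X=5) weight 1/720
  (Y=2, W=2, U=2, Z=0, V=2, X=2) weight 1/240
  … 15 more
Group by Y:
  weight(Y=0) = 1/60
  weight(Y=2) = 1/20
Total weight = 1/60 + 1/20 = 1/15
P(Y=0 | obs) = 1/60 / 1/15 = 1/4
P(Y=2 | obs) = 1/20 / 1/15 = 3/4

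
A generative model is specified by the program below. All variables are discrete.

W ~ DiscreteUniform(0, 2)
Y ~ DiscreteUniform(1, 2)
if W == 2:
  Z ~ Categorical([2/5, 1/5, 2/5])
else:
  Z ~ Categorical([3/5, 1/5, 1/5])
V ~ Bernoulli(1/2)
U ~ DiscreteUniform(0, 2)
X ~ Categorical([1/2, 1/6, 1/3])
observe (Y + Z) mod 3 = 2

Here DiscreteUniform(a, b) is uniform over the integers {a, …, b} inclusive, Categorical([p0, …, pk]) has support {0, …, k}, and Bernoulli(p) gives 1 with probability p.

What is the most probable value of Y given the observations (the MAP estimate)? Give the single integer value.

argmax_v P(Y = v | obs) = 2

Enumerate traces; 108 have nonzero weight after conditioning:
  (W=0, Y=1, Z=1, V=0, U=0, X=0) weight 1/360
  (W=0, Y=1, Z=1, V=0, U=0, X=1) weight 1/1080
  (W=0, Y=1, Z=1, V=0, U=0, X=2) weight 1/540
  (W=0, Y=1, Z=1, V=0, U=1, X=0) weight 1/360
  (W=0, Y=1, Z=1, V=0, U=1, X=1) weight 1/1080
  (W=0, Y=1, Z=1, V=0, U=1, X=2) weight 1/540
  (W=0, Y=1, Z=1, V=0, U=2, X=0) weight 1/360
  (W=0, Y=1, Z=1, V=0, U=2, X=1) weight 1/1080
  (W=0, Y=2, Z=0, V=0, U=0, X=0) weight 1/120
  … 99 more
Group by Y:
  weight(Y=1) = 1/10
  weight(Y=2) = 4/15
Total weight = 1/10 + 4/15 = 11/30
P(Y=1 | obs) = 1/10 / 11/30 = 3/11
P(Y=2 | obs) = 4/15 / 11/30 = 8/11
argmax = 2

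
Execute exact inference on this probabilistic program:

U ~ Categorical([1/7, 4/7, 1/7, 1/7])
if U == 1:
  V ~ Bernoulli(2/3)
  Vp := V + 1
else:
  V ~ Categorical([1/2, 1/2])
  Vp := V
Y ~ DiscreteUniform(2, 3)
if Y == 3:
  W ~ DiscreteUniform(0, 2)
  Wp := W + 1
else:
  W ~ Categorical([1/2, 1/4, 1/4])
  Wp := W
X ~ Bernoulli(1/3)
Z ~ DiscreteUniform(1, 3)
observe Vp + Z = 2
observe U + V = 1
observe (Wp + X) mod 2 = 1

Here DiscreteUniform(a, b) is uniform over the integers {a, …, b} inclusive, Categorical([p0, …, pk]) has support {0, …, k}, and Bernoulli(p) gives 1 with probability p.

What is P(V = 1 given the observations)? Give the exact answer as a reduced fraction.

Enumerate traces; 12 have nonzero weight after conditioning:
  (U=0, V=1, Y=2, W=0, X=1, Z=1) weight 1/504
  (U=0, V=1, Y=2, W=1, X=0, Z=1) weight 1/504
  (U=0, V=1, Y=2, W=2, X=1, Z=1) weight 1/1008
  (U=0, V=1, Y=3, W=0, X=0, Z=1) weight 1/378
  (U=0, V=1, Y=3, W=1, X=1, Z=1) weight 1/756
  (U=0, V=1, Y=3, W=2, X=0, Z=1) weight 1/378
  (U=1, V=0, Y=2, W=0, X=1, Z=1) weight 1/189
  (U=1, V=0, Y=2, W=1, X=0, Z=1) weight 1/189
  … 4 more
Group by V:
  weight(V=0) = 5/162
  weight(V=1) = 5/432
Total weight = 5/162 + 5/432 = 55/1296
P(V=0 | obs) = 5/162 / 55/1296 = 8/11
P(V=1 | obs) = 5/432 / 55/1296 = 3/11

P(V = 1 | obs) = 3/11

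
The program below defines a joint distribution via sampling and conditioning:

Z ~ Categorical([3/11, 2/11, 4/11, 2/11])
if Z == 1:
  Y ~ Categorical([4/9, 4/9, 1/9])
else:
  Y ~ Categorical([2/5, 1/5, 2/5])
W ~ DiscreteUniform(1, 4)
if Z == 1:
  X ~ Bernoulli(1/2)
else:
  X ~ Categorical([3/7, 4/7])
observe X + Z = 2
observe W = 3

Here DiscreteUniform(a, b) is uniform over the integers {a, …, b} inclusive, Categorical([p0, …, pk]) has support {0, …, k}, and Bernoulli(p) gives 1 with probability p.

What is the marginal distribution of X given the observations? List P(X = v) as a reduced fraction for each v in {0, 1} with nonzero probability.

Enumerate traces; 6 have nonzero weight after conditioning:
  (Z=1, Y=0, W=3, X=1) weight 1/99
  (Z=1, Y=1, W=3, X=1) weight 1/99
  (Z=1, Y=2, W=3, X=1) weight 1/396
  (Z=2, Y=0, W=3, X=0) weight 6/385
  (Z=2, Y=1, W=3, X=0) weight 3/385
  (Z=2, Y=2, W=3, X=0) weight 6/385
Group by X:
  weight(X=0) = 3/77
  weight(X=1) = 1/44
Total weight = 3/77 + 1/44 = 19/308
P(X=0 | obs) = 3/77 / 19/308 = 12/19
P(X=1 | obs) = 1/44 / 19/308 = 7/19

P(X=0) = 12/19, P(X=1) = 7/19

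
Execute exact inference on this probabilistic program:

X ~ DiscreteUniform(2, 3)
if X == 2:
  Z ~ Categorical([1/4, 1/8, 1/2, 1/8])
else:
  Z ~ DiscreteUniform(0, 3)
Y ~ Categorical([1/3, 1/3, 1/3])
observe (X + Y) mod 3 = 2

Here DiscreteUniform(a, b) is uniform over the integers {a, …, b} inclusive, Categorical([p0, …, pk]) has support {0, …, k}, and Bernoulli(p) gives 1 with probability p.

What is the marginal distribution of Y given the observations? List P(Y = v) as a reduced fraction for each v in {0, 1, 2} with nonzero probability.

P(Y=0) = 1/2, P(Y=2) = 1/2

Enumerate traces; 8 have nonzero weight after conditioning:
  (X=2, Z=0, Y=0) weight 1/24
  (X=2, Z=1, Y=0) weight 1/48
  (X=2, Z=2, Y=0) weight 1/12
  (X=2, Z=3, Y=0) weight 1/48
  (X=3, Z=0, Y=2) weight 1/24
  (X=3, Z=1, Y=2) weight 1/24
  (X=3, Z=2, Y=2) weight 1/24
  (X=3, Z=3, Y=2) weight 1/24
Group by Y:
  weight(Y=0) = 1/6
  weight(Y=2) = 1/6
Total weight = 1/6 + 1/6 = 1/3
P(Y=0 | obs) = 1/6 / 1/3 = 1/2
P(Y=2 | obs) = 1/6 / 1/3 = 1/2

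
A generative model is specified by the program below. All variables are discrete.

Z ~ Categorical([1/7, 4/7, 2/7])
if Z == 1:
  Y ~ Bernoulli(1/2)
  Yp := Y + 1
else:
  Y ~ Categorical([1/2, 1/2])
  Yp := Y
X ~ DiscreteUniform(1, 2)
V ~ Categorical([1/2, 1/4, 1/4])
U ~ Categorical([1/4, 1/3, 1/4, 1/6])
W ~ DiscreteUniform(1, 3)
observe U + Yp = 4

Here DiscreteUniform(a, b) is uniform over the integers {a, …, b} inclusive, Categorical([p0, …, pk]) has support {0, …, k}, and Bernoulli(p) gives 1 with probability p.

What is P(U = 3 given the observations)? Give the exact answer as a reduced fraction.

Enumerate traces; 72 have nonzero weight after conditioning:
  (Z=0, Y=1, X=1, V=0, U=3, W=1) weight 1/1008
  (Z=0, Y=1, X=1, V=0, U=3, W=2) weight 1/1008
  (Z=0, Y=1, X=1, V=0, U=3, W=3) weight 1/1008
  (Z=0, Y=1, X=1, V=1, U=3, W=1) weight 1/2016
  (Z=0, Y=1, X=1, V=1, U=3, W=2) weight 1/2016
  (Z=0, Y=1, X=1, V=1, U=3, W=3) weight 1/2016
  (Z=0, Y=1, X=1, V=2, U=3, W=1) weight 1/2016
  (Z=0, Y=1, X=1, V=2, U=3, W=2) weight 1/2016
  (Z=1, Y=1, X=1, V=0, U=2, W=1) weight 1/168
  … 63 more
Group by U:
  weight(U=2) = 1/14
  weight(U=3) = 1/12
Total weight = 1/14 + 1/12 = 13/84
P(U=2 | obs) = 1/14 / 13/84 = 6/13
P(U=3 | obs) = 1/12 / 13/84 = 7/13

P(U = 3 | obs) = 7/13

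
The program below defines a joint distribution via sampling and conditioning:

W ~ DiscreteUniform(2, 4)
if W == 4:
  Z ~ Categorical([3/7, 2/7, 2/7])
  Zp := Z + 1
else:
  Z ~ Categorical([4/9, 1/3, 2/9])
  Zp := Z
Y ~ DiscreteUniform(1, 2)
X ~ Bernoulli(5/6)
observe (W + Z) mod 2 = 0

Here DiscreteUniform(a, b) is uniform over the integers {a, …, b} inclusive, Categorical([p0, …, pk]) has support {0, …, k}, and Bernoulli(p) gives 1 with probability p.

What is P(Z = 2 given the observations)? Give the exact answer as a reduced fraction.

P(Z = 2 | obs) = 8/27

Enumerate traces; 20 have nonzero weight after conditioning:
  (W=2, Z=0, Y=1, X=0) weight 1/81
  (W=2, Z=0, Y=1, X=1) weight 5/81
  (W=2, Z=0, Y=2, X=0) weight 1/81
  (W=2, Z=0, Y=2, X=1) weight 5/81
  (W=2, Z=2, Y=1, X=0) weight 1/162
  (W=2, Z=2, Y=1, X=1) weight 5/162
  (W=2, Z=2, Y=2, X=0) weight 1/162
  (W=2, Z=2, Y=2, X=1) weight 5/162
  (W=3, Z=1, Y=1, X=0) weight 1/108
  … 11 more
Group by Z:
  weight(Z=0) = 55/189
  weight(Z=1) = 1/9
  weight(Z=2) = 32/189
Total weight = 55/189 + 1/9 + 32/189 = 4/7
P(Z=0 | obs) = 55/189 / 4/7 = 55/108
P(Z=1 | obs) = 1/9 / 4/7 = 7/36
P(Z=2 | obs) = 32/189 / 4/7 = 8/27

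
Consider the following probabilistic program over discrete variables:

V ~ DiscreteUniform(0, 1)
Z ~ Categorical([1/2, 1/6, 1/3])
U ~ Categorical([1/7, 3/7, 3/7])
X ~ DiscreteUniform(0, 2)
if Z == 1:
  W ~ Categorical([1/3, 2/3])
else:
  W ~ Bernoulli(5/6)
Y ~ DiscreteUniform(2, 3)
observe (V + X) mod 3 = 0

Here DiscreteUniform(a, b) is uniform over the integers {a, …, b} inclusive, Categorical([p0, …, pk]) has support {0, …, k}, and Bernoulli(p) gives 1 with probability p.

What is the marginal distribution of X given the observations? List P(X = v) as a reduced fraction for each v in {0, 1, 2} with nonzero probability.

P(X=0) = 1/2, P(X=2) = 1/2

Enumerate traces; 72 have nonzero weight after conditioning:
  (V=0, Z=0, U=0, X=0, W=0, Y=2) weight 1/1008
  (V=0, Z=0, U=0, X=0, W=0, Y=3) weight 1/1008
  (V=0, Z=0, U=0, X=0, W=1, Y=2) weight 5/1008
  (V=0, Z=0, U=0, X=0, W=1, Y=3) weight 5/1008
  (V=0, Z=0, U=1, X=0, W=0, Y=2) weight 1/336
  (V=0, Z=0, U=1, X=0, W=0, Y=3) weight 1/336
  (V=0, Z=0, U=1, X=0, W=1, Y=2) weight 5/336
  (V=0, Z=0, U=1, X=0, W=1, Y=3) weight 5/336
  (V=1, Z=0, U=0, X=2, W=0, Y=2) weight 1/1008
  … 63 more
Group by X:
  weight(X=0) = 1/6
  weight(X=2) = 1/6
Total weight = 1/6 + 1/6 = 1/3
P(X=0 | obs) = 1/6 / 1/3 = 1/2
P(X=2 | obs) = 1/6 / 1/3 = 1/2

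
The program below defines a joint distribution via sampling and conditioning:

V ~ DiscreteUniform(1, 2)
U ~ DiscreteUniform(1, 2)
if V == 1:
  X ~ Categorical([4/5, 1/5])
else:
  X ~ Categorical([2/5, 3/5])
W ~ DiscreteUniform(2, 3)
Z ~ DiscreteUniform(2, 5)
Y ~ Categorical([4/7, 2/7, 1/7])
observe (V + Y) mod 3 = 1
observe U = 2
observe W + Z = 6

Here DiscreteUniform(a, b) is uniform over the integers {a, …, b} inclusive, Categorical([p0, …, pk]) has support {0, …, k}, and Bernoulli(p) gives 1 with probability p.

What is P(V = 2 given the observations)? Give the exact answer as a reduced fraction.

Enumerate traces; 8 have nonzero weight after conditioning:
  (V=1, U=2, X=0, W=2, Z=4, Y=0) weight 1/70
  (V=1, U=2, X=0, W=3, Z=3, Y=0) weight 1/70
  (V=1, U=2, X=1, W=2, Z=4, Y=0) weight 1/280
  (V=1, U=2, X=1, W=3, Z=3, Y=0) weight 1/280
  (V=2, U=2, X=0, W=2, Z=4, Y=2) weight 1/560
  (V=2, U=2, X=0, W=3, Z=3, Y=2) weight 1/560
  (V=2, U=2, X=1, W=2, Z=4, Y=2) weight 3/1120
  (V=2, U=2, X=1, W=3, Z=3, Y=2) weight 3/1120
Group by V:
  weight(V=1) = 1/28
  weight(V=2) = 1/112
Total weight = 1/28 + 1/112 = 5/112
P(V=1 | obs) = 1/28 / 5/112 = 4/5
P(V=2 | obs) = 1/112 / 5/112 = 1/5

P(V = 2 | obs) = 1/5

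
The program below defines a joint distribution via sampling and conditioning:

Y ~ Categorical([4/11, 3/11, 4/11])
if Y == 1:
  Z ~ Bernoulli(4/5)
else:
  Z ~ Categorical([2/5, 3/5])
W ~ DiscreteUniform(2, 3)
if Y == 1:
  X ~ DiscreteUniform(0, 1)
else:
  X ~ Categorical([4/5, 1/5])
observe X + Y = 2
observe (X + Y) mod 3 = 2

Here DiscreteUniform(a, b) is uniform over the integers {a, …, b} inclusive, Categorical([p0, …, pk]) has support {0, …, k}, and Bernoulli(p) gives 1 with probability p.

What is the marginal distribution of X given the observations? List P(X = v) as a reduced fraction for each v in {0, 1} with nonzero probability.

P(X=0) = 32/47, P(X=1) = 15/47

Enumerate traces; 8 have nonzero weight after conditioning:
  (Y=1, Z=0, W=2, X=1) weight 3/220
  (Y=1, Z=0, W=3, X=1) weight 3/220
  (Y=1, Z=1, W=2, X=1) weight 3/55
  (Y=1, Z=1, W=3, X=1) weight 3/55
  (Y=2, Z=0, W=2, X=0) weight 16/275
  (Y=2, Z=0, W=3, X=0) weight 16/275
  (Y=2, Z=1, W=2, X=0) weight 24/275
  (Y=2, Z=1, W=3, X=0) weight 24/275
Group by X:
  weight(X=0) = 16/55
  weight(X=1) = 3/22
Total weight = 16/55 + 3/22 = 47/110
P(X=0 | obs) = 16/55 / 47/110 = 32/47
P(X=1 | obs) = 3/22 / 47/110 = 15/47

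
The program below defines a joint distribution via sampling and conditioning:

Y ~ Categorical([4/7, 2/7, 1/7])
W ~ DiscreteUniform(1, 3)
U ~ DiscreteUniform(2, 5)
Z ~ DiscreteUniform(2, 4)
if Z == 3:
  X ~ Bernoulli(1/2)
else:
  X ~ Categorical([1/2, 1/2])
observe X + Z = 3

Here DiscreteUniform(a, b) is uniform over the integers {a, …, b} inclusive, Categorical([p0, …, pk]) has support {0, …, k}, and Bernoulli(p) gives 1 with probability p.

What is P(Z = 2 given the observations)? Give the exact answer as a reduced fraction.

Enumerate traces; 72 have nonzero weight after conditioning:
  (Y=0, W=1, U=2, Z=2, X=1) weight 1/126
  (Y=0, W=1, U=2, Z=3, X=0) weight 1/126
  (Y=0, W=1, U=3, Z=2, X=1) weight 1/126
  (Y=0, W=1, U=3, Z=3, X=0) weight 1/126
  (Y=0, W=1, U=4, Z=2, X=1) weight 1/126
  (Y=0, W=1, U=4, Z=3, X=0) weight 1/126
  (Y=0, W=1, U=5, Z=2, X=1) weight 1/126
  (Y=0, W=1, U=5, Z=3, X=0) weight 1/126
  … 64 more
Group by Z:
  weight(Z=2) = 1/6
  weight(Z=3) = 1/6
Total weight = 1/6 + 1/6 = 1/3
P(Z=2 | obs) = 1/6 / 1/3 = 1/2
P(Z=3 | obs) = 1/6 / 1/3 = 1/2

P(Z = 2 | obs) = 1/2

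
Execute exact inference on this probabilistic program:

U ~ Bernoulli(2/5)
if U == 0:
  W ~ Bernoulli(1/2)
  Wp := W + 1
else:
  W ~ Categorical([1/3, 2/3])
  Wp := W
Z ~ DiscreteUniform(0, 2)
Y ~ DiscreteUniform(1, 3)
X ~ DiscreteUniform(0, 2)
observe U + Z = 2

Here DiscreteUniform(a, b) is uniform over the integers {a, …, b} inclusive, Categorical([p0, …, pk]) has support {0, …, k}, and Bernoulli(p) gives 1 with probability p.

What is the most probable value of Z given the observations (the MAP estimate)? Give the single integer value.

argmax_v P(Z = v | obs) = 2

Enumerate traces; 36 have nonzero weight after conditioning:
  (U=0, W=0, Z=2, Y=1, X=0) weight 1/90
  (U=0, W=0, Z=2, Y=1, X=1) weight 1/90
  (U=0, W=0, Z=2, Y=1, X=2) weight 1/90
  (U=0, W=0, Z=2, Y=2, X=0) weight 1/90
  (U=0, W=0, Z=2, Y=2, X=1) weight 1/90
  (U=0, W=0, Z=2, Y=2, X=2) weight 1/90
  (U=0, W=0, Z=2, Y=3, X=0) weight 1/90
  (U=0, W=0, Z=2, Y=3, X=1) weight 1/90
  (U=1, W=0, Z=1, Y=1, X=0) weight 2/405
  … 27 more
Group by Z:
  weight(Z=1) = 2/15
  weight(Z=2) = 1/5
Total weight = 2/15 + 1/5 = 1/3
P(Z=1 | obs) = 2/15 / 1/3 = 2/5
P(Z=2 | obs) = 1/5 / 1/3 = 3/5
argmax = 2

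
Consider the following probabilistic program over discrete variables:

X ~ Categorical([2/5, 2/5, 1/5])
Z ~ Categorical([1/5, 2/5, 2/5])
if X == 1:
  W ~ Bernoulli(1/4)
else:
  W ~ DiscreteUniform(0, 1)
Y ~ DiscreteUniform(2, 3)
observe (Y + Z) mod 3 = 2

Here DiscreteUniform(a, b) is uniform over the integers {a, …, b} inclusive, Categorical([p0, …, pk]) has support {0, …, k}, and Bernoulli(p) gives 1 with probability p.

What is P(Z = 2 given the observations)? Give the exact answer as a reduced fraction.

P(Z = 2 | obs) = 2/3

Enumerate traces; 12 have nonzero weight after conditioning:
  (X=0, Z=0, W=0, Y=2) weight 1/50
  (X=0, Z=0, W=1, Y=2) weight 1/50
  (X=0, Z=2, W=0, Y=3) weight 1/25
  (X=0, Z=2, W=1, Y=3) weight 1/25
  (X=1, Z=0, W=0, Y=2) weight 3/100
  (X=1, Z=0, W=1, Y=2) weight 1/100
  (X=1, Z=2, W=0, Y=3) weight 3/50
  (X=1, Z=2, W=1, Y=3) weight 1/50
  … 4 more
Group by Z:
  weight(Z=0) = 1/10
  weight(Z=2) = 1/5
Total weight = 1/10 + 1/5 = 3/10
P(Z=0 | obs) = 1/10 / 3/10 = 1/3
P(Z=2 | obs) = 1/5 / 3/10 = 2/3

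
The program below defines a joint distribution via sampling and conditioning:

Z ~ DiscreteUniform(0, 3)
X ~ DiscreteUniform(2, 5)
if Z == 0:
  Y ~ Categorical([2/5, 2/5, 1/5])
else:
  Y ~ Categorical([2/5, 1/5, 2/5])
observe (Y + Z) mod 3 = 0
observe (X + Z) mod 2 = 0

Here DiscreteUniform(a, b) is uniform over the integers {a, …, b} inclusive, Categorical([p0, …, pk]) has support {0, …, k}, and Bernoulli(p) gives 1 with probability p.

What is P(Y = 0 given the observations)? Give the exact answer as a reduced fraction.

P(Y = 0 | obs) = 4/7

Enumerate traces; 8 have nonzero weight after conditioning:
  (Z=0, X=2, Y=0) weight 1/40
  (Z=0, X=4, Y=0) weight 1/40
  (Z=1, X=3, Y=2) weight 1/40
  (Z=1, X=5, Y=2) weight 1/40
  (Z=2, X=2, Y=1) weight 1/80
  (Z=2, X=4, Y=1) weight 1/80
  (Z=3, X=3, Y=0) weight 1/40
  (Z=3, X=5, Y=0) weight 1/40
Group by Y:
  weight(Y=0) = 1/10
  weight(Y=1) = 1/40
  weight(Y=2) = 1/20
Total weight = 1/10 + 1/40 + 1/20 = 7/40
P(Y=0 | obs) = 1/10 / 7/40 = 4/7
P(Y=1 | obs) = 1/40 / 7/40 = 1/7
P(Y=2 | obs) = 1/20 / 7/40 = 2/7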